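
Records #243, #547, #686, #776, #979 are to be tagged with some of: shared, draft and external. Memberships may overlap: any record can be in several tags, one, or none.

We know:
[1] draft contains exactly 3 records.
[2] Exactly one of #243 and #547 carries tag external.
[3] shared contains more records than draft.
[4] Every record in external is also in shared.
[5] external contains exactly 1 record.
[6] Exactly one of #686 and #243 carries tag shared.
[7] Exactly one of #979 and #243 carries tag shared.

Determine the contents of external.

external = {#547}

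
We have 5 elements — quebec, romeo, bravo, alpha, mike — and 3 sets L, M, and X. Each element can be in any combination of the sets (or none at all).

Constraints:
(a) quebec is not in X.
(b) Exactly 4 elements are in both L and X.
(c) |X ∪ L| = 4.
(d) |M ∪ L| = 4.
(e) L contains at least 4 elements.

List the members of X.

X = {alpha, bravo, mike, romeo}

From (a): quebec ∉ X.
Suppose romeo ∉ X: no assignment then satisfies all the clues, so romeo ∈ X.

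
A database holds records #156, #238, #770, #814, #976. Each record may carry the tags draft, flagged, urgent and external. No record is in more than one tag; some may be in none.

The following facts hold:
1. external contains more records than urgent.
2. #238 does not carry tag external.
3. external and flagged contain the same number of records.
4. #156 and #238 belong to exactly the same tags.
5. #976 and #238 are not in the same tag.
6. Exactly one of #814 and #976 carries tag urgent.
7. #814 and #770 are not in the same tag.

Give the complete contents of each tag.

draft = {}; flagged = {#156, #238}; urgent = {#814}; external = {#770, #976}

From (2): #238 ∉ external.
(4): #156 matches #238: #156 ∉ external.
Suppose #156 ∈ draft: no assignment then satisfies all the clues, so #156 ∉ draft.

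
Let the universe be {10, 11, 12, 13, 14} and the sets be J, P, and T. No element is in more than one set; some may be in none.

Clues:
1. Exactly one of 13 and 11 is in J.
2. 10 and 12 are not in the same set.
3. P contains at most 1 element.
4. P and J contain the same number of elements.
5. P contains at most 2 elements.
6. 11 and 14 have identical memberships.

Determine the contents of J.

J = {13}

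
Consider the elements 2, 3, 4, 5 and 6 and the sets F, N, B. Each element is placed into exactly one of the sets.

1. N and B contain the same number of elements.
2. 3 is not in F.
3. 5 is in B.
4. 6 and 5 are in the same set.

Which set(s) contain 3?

3: N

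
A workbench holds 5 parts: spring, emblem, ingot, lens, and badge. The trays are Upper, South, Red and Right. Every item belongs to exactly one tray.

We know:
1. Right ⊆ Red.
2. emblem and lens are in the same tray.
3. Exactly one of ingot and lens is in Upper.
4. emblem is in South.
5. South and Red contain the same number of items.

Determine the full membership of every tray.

Upper = {ingot}; South = {emblem, lens}; Red = {badge, spring}; Right = {}

From (4): emblem ∈ South.
(2): lens matches emblem: lens ∉ Upper.
(2): lens matches emblem: lens ∈ South.
(3) (exactly one): ingot ∈ Upper.
Suppose spring ∈ Upper: no assignment then satisfies all the clues, so spring ∉ Upper.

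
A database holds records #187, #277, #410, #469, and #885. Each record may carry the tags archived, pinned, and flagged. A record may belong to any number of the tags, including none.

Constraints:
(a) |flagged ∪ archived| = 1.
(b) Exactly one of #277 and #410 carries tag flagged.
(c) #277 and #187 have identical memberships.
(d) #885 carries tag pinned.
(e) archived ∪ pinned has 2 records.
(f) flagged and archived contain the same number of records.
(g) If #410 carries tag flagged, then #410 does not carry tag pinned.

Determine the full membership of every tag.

archived = {#410}; pinned = {#885}; flagged = {#410}

From (d): #885 ∈ pinned.
Suppose #187 ∈ archived: no assignment then satisfies all the clues, so #187 ∉ archived.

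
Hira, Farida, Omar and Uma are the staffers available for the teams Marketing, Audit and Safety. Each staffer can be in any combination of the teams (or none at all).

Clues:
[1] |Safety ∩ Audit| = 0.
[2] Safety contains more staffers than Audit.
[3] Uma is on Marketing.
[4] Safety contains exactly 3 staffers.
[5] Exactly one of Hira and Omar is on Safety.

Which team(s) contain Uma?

Uma: Marketing, Safety

From (3): Uma ∈ Marketing.
Suppose Uma ∈ Audit: no assignment then satisfies all the clues, so Uma ∉ Audit.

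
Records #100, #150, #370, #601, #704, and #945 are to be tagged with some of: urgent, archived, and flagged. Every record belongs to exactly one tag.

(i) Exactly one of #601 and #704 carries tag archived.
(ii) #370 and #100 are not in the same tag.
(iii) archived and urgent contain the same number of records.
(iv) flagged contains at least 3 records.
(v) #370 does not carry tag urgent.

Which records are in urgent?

urgent = {#100}

From (v): #370 ∉ urgent.
Suppose #100 ∉ urgent: no assignment then satisfies all the clues, so #100 ∈ urgent.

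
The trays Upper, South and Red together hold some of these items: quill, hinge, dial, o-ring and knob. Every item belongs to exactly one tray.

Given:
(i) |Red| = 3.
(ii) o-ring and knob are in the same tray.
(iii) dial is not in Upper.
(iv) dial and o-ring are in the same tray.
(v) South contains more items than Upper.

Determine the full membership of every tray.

Upper = {}; South = {hinge, quill}; Red = {dial, knob, o-ring}

From (iii): dial ∉ Upper.
(iv): o-ring matches dial: o-ring ∉ Upper.
(ii): knob matches o-ring: knob ∉ Upper.
Suppose quill ∈ Upper: no assignment then satisfies all the clues, so quill ∉ Upper.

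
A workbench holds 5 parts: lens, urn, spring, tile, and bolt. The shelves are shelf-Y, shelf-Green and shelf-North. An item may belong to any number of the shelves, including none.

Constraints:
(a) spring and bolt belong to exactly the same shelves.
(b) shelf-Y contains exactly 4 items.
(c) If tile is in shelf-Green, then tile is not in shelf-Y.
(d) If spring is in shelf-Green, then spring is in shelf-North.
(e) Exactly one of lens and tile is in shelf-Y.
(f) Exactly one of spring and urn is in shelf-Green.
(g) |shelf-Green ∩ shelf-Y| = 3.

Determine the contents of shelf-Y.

shelf-Y = {bolt, lens, spring, urn}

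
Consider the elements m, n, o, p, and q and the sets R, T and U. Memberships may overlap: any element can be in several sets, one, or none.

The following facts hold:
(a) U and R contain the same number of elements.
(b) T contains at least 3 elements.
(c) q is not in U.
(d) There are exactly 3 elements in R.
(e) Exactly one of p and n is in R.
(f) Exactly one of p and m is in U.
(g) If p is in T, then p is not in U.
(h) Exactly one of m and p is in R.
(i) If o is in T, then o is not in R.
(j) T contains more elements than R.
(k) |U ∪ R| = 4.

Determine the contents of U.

From (c): q ∉ U.
Suppose m ∉ U: no assignment then satisfies all the clues, so m ∈ U.

U = {m, n, o}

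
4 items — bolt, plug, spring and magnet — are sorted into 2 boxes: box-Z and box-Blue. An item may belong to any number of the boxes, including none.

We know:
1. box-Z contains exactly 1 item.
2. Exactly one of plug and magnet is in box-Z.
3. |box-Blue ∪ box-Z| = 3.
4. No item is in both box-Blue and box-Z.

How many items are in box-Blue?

2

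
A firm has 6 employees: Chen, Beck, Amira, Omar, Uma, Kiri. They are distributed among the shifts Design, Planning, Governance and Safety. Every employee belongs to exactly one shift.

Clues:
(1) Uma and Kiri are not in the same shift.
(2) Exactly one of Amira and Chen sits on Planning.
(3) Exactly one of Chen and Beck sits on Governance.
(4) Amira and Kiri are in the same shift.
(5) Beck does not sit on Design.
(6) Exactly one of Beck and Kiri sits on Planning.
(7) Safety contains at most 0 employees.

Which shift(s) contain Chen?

From (5): Beck ∉ Design.
(7): Safety already has 0, so the rest are out.
Suppose Chen ∉ Design: no assignment then satisfies all the clues, so Chen ∈ Design.

Chen: Design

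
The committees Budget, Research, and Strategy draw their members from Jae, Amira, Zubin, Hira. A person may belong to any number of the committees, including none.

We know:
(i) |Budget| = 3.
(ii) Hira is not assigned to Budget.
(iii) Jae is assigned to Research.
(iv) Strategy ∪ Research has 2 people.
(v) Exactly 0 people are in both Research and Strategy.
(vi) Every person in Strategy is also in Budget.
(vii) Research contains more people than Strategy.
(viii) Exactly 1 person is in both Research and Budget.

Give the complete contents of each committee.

Budget = {Amira, Jae, Zubin}; Research = {Hira, Jae}; Strategy = {}

From (ii): Hira ∉ Budget.
From (iii): Jae ∈ Research.
(i): only 3 candidates remain for Budget, so all are in.
(vi) contrapositive: Hira ∉ Strategy.
Suppose Jae ∈ Strategy: no assignment then satisfies all the clues, so Jae ∉ Strategy.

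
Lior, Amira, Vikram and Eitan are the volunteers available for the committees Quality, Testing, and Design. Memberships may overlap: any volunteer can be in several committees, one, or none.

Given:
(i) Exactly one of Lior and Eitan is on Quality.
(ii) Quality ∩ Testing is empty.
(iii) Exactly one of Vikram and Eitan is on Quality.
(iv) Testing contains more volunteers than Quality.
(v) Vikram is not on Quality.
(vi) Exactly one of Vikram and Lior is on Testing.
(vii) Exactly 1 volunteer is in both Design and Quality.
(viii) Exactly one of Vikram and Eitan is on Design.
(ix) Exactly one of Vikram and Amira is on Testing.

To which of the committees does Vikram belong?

Vikram: none

From (v): Vikram ∉ Quality.
(iii) (exactly one): Eitan ∈ Quality.
(i) (exactly one): Lior ∉ Quality.
(ii) (disjoint): Eitan ∉ Testing.
Suppose Vikram ∈ Testing: no assignment then satisfies all the clues, so Vikram ∉ Testing.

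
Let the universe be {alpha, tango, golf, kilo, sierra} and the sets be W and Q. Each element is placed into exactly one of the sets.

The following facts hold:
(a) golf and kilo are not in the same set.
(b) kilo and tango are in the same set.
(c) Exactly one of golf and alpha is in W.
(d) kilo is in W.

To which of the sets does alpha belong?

From (d): kilo ∈ W.
(a): golf ∉ W.
(b): tango matches kilo: tango ∈ W.
(c) (exactly one): alpha ∈ W.
Only one set left: golf ∈ Q.

alpha: W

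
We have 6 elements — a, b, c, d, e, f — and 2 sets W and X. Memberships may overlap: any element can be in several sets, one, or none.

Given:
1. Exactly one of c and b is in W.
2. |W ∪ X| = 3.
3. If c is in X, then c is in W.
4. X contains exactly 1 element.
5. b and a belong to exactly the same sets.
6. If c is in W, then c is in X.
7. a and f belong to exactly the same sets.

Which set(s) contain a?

a: none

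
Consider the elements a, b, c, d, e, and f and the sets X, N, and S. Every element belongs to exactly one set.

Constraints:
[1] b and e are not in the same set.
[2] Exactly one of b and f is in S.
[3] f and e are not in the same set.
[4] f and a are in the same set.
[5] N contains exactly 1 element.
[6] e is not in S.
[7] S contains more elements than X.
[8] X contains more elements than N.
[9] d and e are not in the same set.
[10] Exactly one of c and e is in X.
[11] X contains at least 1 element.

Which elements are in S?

S = {a, d, f}

From (6): e ∉ S.
Suppose a ∉ S: no assignment then satisfies all the clues, so a ∈ S.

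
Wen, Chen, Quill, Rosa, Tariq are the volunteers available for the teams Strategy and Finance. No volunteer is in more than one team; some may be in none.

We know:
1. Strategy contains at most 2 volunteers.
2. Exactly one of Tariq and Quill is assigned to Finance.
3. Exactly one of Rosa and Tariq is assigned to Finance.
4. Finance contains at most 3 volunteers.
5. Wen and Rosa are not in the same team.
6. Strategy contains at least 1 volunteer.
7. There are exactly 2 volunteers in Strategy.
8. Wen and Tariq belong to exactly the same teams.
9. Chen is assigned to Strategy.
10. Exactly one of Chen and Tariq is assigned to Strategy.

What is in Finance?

Finance = {Tariq, Wen}

From (9): Chen ∈ Strategy.
(10) (exactly one): Tariq ∉ Strategy.
(8): Wen matches Tariq: Wen ∉ Strategy.
Suppose Wen ∉ Finance: no assignment then satisfies all the clues, so Wen ∈ Finance.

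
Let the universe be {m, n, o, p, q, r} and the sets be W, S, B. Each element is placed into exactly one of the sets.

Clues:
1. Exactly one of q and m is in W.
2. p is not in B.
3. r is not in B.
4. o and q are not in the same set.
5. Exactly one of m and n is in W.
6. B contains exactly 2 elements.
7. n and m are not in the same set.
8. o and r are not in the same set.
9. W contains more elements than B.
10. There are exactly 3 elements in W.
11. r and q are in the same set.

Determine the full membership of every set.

W = {n, q, r}; S = {p}; B = {m, o}

From (2): p ∉ B.
From (3): r ∉ B.
(11): q matches r: q ∉ B.
Suppose m ∈ W: no assignment then satisfies all the clues, so m ∉ W.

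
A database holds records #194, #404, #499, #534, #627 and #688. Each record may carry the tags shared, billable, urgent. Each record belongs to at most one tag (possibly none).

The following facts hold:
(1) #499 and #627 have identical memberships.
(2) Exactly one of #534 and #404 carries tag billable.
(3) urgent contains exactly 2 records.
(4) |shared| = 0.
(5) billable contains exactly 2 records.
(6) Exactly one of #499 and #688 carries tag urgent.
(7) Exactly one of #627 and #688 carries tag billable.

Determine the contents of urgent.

urgent = {#499, #627}

(4): shared already has 0, so the rest are out.
Suppose #194 ∈ urgent: no assignment then satisfies all the clues, so #194 ∉ urgent.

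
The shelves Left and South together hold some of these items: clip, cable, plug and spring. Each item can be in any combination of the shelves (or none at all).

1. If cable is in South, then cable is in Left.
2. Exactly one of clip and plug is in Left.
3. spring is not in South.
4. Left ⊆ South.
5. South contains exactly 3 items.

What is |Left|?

2

From (3): spring ∉ South.
(4) contrapositive: spring ∉ Left.
(5): only 3 candidates remain for South, so all are in.
(1): cable ∈ Left.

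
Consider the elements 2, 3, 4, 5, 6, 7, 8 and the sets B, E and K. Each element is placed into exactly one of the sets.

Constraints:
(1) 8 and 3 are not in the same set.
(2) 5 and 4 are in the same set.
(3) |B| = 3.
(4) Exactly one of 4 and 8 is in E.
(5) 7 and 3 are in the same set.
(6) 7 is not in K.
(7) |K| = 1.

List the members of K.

K = {8}

From (6): 7 ∉ K.
(5): 3 matches 7: 3 ∉ K.
Suppose 2 ∈ K: no assignment then satisfies all the clues, so 2 ∉ K.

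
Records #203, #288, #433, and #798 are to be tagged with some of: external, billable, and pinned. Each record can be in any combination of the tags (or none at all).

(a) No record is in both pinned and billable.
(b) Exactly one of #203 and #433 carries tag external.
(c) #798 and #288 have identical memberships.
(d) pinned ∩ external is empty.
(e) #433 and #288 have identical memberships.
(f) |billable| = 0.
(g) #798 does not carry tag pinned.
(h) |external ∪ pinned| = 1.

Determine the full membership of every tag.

external = {#203}; billable = {}; pinned = {}

From (g): #798 ∉ pinned.
(c): #288 matches #798: #288 ∉ pinned.
(e): #433 matches #288: #433 ∉ pinned.
(f): billable already has 0, so the rest are out.
Suppose #203 ∉ external: no assignment then satisfies all the clues, so #203 ∈ external.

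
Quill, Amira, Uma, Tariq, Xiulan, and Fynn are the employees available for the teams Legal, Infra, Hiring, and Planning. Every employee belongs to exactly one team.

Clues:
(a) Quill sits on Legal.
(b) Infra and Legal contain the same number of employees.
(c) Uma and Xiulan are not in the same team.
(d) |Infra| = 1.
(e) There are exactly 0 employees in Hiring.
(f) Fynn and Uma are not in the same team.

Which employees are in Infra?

From (a): Quill ∈ Legal.
(e): Hiring already has 0, so the rest are out.
Suppose Amira ∈ Infra: no assignment then satisfies all the clues, so Amira ∉ Infra.

Infra = {Uma}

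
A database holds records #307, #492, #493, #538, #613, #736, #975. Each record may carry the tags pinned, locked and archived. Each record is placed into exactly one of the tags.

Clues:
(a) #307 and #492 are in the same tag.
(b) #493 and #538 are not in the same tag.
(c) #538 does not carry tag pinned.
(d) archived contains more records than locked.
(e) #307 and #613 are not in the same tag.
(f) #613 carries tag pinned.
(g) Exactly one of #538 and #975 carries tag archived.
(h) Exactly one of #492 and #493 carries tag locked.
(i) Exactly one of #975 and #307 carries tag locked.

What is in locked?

locked = {#493, #975}

From (c): #538 ∉ pinned.
From (f): #613 ∈ pinned.
(e): #307 ∉ pinned.
(a): #492 matches #307: #492 ∉ pinned.
Suppose #307 ∈ locked: no assignment then satisfies all the clues, so #307 ∉ locked.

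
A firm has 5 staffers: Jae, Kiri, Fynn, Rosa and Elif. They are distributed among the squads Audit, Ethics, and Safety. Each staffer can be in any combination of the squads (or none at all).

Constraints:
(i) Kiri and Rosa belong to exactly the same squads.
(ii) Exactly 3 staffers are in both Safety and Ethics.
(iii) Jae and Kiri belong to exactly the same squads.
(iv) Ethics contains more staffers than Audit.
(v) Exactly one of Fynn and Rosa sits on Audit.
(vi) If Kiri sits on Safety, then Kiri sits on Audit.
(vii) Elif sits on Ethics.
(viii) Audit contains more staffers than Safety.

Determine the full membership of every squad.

Audit = {Elif, Jae, Kiri, Rosa}; Ethics = {Elif, Fynn, Jae, Kiri, Rosa}; Safety = {Jae, Kiri, Rosa}

From (vii): Elif ∈ Ethics.
Suppose Jae ∉ Audit: no assignment then satisfies all the clues, so Jae ∈ Audit.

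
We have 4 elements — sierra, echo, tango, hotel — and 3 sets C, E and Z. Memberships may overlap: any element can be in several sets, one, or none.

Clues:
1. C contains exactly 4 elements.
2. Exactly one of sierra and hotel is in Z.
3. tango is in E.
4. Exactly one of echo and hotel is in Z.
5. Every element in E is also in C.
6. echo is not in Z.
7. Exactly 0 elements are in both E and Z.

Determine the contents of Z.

Z = {hotel}

From (3): tango ∈ E.
From (6): echo ∉ Z.
(1): only 4 candidates remain for C, so all are in.
(4) (exactly one): hotel ∈ Z.
(2) (exactly one): sierra ∉ Z.
Suppose tango ∈ Z: no assignment then satisfies all the clues, so tango ∉ Z.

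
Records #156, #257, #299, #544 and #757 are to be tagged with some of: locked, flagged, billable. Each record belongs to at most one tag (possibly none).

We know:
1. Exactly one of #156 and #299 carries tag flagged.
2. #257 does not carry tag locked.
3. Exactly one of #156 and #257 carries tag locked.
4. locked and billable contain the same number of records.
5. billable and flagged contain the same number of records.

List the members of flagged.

From (2): #257 ∉ locked.
(3) (exactly one): #156 ∈ locked.
(1) (exactly one): #299 ∈ flagged.
Suppose #257 ∈ flagged: no assignment then satisfies all the clues, so #257 ∉ flagged.

flagged = {#299}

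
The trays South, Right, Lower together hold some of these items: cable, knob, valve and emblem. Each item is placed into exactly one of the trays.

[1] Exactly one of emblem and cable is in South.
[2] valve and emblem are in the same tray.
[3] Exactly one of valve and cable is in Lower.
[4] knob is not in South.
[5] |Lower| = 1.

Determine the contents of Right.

Right = {knob}

From (4): knob ∉ South.
Suppose cable ∈ Right: no assignment then satisfies all the clues, so cable ∉ Right.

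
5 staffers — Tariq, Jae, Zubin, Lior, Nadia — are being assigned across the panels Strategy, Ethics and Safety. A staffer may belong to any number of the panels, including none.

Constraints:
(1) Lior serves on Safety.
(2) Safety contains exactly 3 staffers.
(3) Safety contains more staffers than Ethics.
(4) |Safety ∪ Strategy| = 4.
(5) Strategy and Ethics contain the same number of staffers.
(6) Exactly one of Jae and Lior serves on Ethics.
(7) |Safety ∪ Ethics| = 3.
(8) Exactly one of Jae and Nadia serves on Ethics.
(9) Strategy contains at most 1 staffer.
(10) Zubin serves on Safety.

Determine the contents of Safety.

Safety = {Jae, Lior, Zubin}

From (1): Lior ∈ Safety.
From (10): Zubin ∈ Safety.
Suppose Tariq ∈ Safety: no assignment then satisfies all the clues, so Tariq ∉ Safety.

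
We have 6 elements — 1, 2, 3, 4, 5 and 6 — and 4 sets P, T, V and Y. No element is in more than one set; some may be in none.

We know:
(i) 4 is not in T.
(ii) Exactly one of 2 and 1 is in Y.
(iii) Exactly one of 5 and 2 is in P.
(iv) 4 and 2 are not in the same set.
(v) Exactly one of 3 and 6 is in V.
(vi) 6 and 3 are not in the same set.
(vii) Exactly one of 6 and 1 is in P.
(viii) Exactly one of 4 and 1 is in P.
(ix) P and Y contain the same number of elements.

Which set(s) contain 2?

2: Y

From (i): 4 ∉ T.
Suppose 2 ∈ P: no assignment then satisfies all the clues, so 2 ∉ P.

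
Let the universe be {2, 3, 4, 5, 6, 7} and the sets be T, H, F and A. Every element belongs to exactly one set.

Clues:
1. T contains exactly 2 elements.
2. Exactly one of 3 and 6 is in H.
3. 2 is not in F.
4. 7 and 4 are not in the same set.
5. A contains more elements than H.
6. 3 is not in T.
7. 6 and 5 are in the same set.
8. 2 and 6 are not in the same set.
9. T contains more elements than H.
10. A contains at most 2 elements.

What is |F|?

1

From (3): 2 ∉ F.
From (6): 3 ∉ T.
Suppose 2 ∈ H: no assignment then satisfies all the clues, so 2 ∉ H.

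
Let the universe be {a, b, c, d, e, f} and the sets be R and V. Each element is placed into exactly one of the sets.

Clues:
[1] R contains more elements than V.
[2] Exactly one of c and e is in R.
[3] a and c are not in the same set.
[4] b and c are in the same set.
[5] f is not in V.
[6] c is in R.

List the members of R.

From (5): f ∉ V.
From (6): c ∈ R.
(2) (exactly one): e ∉ R.
(3): a ∉ R.
(4): b matches c: b ∈ R.
Only one set left: a ∈ V.
Only one set left: e ∈ V.
Only one set left: f ∈ R.
Suppose d ∉ R: no assignment then satisfies all the clues, so d ∈ R.

R = {b, c, d, f}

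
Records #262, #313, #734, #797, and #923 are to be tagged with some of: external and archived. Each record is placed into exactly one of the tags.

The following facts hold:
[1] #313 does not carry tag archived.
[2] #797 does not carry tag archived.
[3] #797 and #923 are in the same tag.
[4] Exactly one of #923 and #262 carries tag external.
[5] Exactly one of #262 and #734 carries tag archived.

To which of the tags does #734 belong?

From (1): #313 ∉ archived.
From (2): #797 ∉ archived.
(3): #923 matches #797: #923 ∉ archived.
Only one tag left: #313 ∈ external.
Only one tag left: #797 ∈ external.
Only one tag left: #923 ∈ external.
(4) (exactly one): #262 ∉ external.
Only one tag left: #262 ∈ archived.
(5) (exactly one): #734 ∉ archived.
Only one tag left: #734 ∈ external.

#734: external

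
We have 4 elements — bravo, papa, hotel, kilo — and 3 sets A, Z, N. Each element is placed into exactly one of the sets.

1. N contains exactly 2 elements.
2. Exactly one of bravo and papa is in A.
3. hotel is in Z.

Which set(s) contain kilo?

kilo: N

From (3): hotel ∈ Z.
Suppose kilo ∈ A: no assignment then satisfies all the clues, so kilo ∉ A.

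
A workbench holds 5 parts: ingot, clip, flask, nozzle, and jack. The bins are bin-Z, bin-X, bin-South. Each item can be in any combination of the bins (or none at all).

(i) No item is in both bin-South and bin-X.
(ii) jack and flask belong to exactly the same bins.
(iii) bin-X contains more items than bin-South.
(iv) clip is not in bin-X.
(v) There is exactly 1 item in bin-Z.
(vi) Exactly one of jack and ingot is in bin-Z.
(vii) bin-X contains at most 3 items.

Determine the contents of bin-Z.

bin-Z = {ingot}

From (iv): clip ∉ bin-X.
Suppose ingot ∉ bin-Z: no assignment then satisfies all the clues, so ingot ∈ bin-Z.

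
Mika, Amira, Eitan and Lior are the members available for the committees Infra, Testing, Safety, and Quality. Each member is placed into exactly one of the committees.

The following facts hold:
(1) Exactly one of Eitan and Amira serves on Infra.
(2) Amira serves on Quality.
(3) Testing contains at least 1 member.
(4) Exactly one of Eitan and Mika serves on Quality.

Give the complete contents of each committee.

From (2): Amira ∈ Quality.
(1) (exactly one): Eitan ∈ Infra.
(4) (exactly one): Mika ∈ Quality.
(3): only 1 candidates remain for Testing, so all are in.

Infra = {Eitan}; Testing = {Lior}; Safety = {}; Quality = {Amira, Mika}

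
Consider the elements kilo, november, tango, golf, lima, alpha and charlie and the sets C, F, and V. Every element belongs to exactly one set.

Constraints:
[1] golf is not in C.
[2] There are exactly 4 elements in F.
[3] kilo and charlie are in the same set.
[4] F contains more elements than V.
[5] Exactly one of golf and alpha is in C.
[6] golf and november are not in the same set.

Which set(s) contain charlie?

charlie: F

From (1): golf ∉ C.
(5) (exactly one): alpha ∈ C.
Suppose charlie ∈ C: no assignment then satisfies all the clues, so charlie ∉ C.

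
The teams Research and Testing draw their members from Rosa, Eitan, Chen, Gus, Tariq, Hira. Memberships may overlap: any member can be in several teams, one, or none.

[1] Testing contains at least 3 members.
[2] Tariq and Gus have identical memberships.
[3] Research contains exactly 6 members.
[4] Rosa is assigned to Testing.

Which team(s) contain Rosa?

Rosa: Research, Testing

From (4): Rosa ∈ Testing.
(3): only 6 candidates remain for Research, so all are in.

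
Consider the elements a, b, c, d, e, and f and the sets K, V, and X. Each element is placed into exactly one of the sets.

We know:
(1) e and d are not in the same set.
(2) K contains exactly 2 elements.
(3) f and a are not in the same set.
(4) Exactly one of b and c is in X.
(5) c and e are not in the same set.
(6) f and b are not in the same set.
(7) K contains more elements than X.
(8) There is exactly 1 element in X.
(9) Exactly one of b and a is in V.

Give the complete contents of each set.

K = {e, f}; V = {a, c, d}; X = {b}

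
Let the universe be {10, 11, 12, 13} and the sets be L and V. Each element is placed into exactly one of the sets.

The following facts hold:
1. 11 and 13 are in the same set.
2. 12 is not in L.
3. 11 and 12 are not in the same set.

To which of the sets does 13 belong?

From (2): 12 ∉ L.
Only one set left: 12 ∈ V.
(3): 11 ∉ V.
Only one set left: 11 ∈ L.
(1): 13 matches 11: 13 ∈ L.

13: L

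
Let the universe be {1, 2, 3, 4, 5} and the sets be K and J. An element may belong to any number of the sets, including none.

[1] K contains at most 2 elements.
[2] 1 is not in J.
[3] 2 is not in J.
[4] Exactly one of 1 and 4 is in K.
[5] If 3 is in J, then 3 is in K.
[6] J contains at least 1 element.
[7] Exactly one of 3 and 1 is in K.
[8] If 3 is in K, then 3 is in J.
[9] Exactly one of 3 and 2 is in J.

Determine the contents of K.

From (2): 1 ∉ J.
From (3): 2 ∉ J.
(9) (exactly one): 3 ∈ J.
(5): 3 ∈ K.
(7) (exactly one): 1 ∉ K.
(4) (exactly one): 4 ∈ K.
(1): K already has 2, so the rest are out.

K = {3, 4}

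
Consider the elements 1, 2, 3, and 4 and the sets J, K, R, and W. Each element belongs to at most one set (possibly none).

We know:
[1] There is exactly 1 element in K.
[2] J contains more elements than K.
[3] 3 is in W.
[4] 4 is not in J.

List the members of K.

K = {4}

From (3): 3 ∈ W.
From (4): 4 ∉ J.
Suppose 1 ∈ K: no assignment then satisfies all the clues, so 1 ∉ K.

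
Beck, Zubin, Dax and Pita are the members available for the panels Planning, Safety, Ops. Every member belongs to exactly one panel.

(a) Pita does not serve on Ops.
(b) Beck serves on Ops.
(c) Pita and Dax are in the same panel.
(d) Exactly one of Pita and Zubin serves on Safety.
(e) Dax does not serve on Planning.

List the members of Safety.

Safety = {Dax, Pita}

From (a): Pita ∉ Ops.
From (b): Beck ∈ Ops.
From (e): Dax ∉ Planning.
(c): Pita matches Dax: Pita ∉ Planning.
(c): Dax matches Pita: Dax ∉ Ops.
Only one panel left: Dax ∈ Safety.
Only one panel left: Pita ∈ Safety.
(d) (exactly one): Zubin ∉ Safety.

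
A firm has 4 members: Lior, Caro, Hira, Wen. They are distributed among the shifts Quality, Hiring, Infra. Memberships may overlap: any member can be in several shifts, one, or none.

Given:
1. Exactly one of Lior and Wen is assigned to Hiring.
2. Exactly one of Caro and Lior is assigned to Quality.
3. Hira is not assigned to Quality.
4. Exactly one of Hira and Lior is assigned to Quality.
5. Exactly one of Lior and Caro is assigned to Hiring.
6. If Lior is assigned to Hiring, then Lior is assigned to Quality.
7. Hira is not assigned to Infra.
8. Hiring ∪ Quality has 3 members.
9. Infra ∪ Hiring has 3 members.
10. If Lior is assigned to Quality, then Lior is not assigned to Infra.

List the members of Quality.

From (3): Hira ∉ Quality.
From (7): Hira ∉ Infra.
(4) (exactly one): Lior ∈ Quality.
(10): Lior ∉ Infra.
(2) (exactly one): Caro ∉ Quality.
Suppose Wen ∉ Quality: no assignment then satisfies all the clues, so Wen ∈ Quality.

Quality = {Lior, Wen}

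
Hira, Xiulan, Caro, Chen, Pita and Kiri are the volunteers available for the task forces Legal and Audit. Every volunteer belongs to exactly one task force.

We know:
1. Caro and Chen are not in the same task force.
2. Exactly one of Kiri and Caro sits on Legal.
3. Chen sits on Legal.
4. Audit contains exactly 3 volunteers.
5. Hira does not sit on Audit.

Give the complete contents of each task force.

Legal = {Chen, Hira, Kiri}; Audit = {Caro, Pita, Xiulan}

From (3): Chen ∈ Legal.
From (5): Hira ∉ Audit.
(1): Caro ∉ Legal.
(2) (exactly one): Kiri ∈ Legal.
(4): only 3 candidates remain for Audit, so all are in.
Only one task force left: Hira ∈ Legal.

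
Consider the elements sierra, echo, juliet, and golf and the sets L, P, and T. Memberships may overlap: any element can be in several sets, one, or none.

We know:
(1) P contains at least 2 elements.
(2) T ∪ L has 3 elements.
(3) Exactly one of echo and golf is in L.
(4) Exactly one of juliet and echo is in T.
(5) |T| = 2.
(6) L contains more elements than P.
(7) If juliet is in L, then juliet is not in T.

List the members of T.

T = {echo, sierra}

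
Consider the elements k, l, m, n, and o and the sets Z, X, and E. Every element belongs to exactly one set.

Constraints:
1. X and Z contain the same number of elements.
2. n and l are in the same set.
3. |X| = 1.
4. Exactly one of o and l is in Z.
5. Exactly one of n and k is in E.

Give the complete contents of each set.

Z = {o}; X = {k}; E = {l, m, n}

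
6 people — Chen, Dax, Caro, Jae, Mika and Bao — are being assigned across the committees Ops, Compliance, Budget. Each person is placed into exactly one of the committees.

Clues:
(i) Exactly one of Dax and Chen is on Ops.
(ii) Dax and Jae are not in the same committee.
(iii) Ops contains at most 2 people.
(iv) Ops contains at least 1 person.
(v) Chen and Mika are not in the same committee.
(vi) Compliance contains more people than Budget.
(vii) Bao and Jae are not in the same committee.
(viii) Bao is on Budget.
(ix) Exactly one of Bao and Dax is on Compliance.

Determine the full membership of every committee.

Ops = {Chen, Jae}; Compliance = {Caro, Dax, Mika}; Budget = {Bao}

From (viii): Bao ∈ Budget.
(vii): Jae ∉ Budget.
(ix) (exactly one): Dax ∈ Compliance.
(i) (exactly one): Chen ∈ Ops.
(ii): Jae ∉ Compliance.
(v): Mika ∉ Ops.
Only one committee left: Jae ∈ Ops.
(iii): Ops already has 2, so the rest are out.
Suppose Caro ∉ Compliance: no assignment then satisfies all the clues, so Caro ∈ Compliance.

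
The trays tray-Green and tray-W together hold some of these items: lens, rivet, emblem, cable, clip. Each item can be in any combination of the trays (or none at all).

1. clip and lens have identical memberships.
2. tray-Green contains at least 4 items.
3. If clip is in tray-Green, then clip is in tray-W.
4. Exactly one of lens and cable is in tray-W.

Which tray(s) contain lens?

lens: tray-Green, tray-W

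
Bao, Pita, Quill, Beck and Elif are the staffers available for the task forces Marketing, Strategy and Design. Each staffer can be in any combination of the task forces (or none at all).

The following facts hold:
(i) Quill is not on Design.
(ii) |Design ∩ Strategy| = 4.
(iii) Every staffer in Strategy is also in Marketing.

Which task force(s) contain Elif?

From (i): Quill ∉ Design.
Suppose Elif ∉ Marketing: no assignment then satisfies all the clues, so Elif ∈ Marketing.

Elif: Design, Marketing, Strategy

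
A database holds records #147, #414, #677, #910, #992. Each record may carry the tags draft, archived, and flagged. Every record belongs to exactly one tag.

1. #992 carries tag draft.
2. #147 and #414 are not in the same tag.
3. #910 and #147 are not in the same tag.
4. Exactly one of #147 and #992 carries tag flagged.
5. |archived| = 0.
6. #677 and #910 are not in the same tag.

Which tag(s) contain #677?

From (1): #992 ∈ draft.
(4) (exactly one): #147 ∈ flagged.
(5): archived already has 0, so the rest are out.
(2): #414 ∉ flagged.
(3): #910 ∉ flagged.
Only one tag left: #414 ∈ draft.
Only one tag left: #910 ∈ draft.
(6): #677 ∉ draft.
Only one tag left: #677 ∈ flagged.

#677: flagged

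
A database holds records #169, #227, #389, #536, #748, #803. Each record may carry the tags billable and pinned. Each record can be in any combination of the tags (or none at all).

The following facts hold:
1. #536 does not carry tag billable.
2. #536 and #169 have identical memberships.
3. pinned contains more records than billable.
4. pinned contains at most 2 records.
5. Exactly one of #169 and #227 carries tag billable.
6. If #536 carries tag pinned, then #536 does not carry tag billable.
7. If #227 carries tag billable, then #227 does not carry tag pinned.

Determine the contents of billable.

billable = {#227}

From (1): #536 ∉ billable.
(2): #169 matches #536: #169 ∉ billable.
(5) (exactly one): #227 ∈ billable.
(7): #227 ∉ pinned.
Suppose #389 ∈ billable: no assignment then satisfies all the clues, so #389 ∉ billable.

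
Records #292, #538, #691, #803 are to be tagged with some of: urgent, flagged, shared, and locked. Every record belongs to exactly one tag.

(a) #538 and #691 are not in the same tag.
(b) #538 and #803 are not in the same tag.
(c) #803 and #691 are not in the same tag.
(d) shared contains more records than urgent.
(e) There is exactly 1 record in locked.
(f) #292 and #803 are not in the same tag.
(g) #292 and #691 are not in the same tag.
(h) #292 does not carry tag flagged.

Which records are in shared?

shared = {#292, #538}

From (h): #292 ∉ flagged.
Suppose #292 ∉ shared: no assignment then satisfies all the clues, so #292 ∈ shared.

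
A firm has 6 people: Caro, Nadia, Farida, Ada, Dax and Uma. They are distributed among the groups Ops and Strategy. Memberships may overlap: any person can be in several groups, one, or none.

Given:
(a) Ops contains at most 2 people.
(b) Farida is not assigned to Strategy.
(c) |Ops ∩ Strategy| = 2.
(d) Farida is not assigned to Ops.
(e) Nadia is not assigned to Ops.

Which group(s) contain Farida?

Farida: none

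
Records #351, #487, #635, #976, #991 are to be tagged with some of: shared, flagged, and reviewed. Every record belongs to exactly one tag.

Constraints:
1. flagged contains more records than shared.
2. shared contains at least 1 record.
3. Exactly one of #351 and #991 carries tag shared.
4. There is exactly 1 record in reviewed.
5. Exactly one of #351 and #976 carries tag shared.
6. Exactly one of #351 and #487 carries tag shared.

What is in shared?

shared = {#351}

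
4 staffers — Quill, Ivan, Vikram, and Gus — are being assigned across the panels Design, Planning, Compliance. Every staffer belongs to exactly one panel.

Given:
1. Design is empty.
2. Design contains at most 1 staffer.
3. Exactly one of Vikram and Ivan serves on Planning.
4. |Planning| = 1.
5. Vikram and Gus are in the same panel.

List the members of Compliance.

Compliance = {Gus, Quill, Vikram}

(1): Design already has 0, so the rest are out.
Suppose Quill ∉ Compliance: no assignment then satisfies all the clues, so Quill ∈ Compliance.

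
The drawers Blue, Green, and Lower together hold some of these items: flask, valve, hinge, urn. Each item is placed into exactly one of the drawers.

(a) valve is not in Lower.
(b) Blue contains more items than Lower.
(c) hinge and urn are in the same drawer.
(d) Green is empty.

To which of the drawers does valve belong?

valve: Blue

From (a): valve ∉ Lower.
(d): Green already has 0, so the rest are out.
Only one drawer left: valve ∈ Blue.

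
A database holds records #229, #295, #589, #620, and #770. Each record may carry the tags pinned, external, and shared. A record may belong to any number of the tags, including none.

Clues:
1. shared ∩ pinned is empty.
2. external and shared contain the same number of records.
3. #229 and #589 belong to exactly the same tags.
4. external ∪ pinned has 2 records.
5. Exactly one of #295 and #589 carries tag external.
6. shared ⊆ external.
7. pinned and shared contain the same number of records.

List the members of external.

external = {#295}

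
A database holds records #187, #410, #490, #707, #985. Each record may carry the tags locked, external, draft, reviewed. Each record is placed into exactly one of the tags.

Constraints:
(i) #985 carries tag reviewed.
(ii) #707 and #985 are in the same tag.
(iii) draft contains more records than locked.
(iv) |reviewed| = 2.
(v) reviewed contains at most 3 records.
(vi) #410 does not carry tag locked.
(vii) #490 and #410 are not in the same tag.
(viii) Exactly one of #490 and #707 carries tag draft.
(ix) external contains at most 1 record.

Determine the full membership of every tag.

locked = {}; external = {#410}; draft = {#187, #490}; reviewed = {#707, #985}

From (i): #985 ∈ reviewed.
From (vi): #410 ∉ locked.
(ii): #707 matches #985: #707 ∉ locked.
(ii): #707 matches #985: #707 ∉ external.
(ii): #707 matches #985: #707 ∉ draft.
(ii): #707 matches #985: #707 ∈ reviewed.
(iv): reviewed already has 2, so the rest are out.
(viii) (exactly one): #490 ∈ draft.
(vii): #410 ∉ draft.
Only one tag left: #410 ∈ external.
(ix): external already has 1, so the rest are out.
Suppose #187 ∈ locked: no assignment then satisfies all the clues, so #187 ∉ locked.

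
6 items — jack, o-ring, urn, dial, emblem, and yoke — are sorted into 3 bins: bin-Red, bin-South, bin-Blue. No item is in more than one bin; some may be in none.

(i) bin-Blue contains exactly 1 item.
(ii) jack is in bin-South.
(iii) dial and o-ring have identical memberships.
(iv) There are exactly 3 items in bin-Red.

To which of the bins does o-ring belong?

o-ring: bin-Red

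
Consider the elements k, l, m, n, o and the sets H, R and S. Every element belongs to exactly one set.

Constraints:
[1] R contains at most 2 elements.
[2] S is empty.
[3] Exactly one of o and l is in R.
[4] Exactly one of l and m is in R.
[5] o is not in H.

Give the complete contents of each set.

H = {k, l, n}; R = {m, o}; S = {}

From (5): o ∉ H.
(2): S already has 0, so the rest are out.
Only one set left: o ∈ R.
(3) (exactly one): l ∉ R.
(4) (exactly one): m ∈ R.
Only one set left: l ∈ H.
(1): R already has 2, so the rest are out.
Only one set left: k ∈ H.
Only one set left: n ∈ H.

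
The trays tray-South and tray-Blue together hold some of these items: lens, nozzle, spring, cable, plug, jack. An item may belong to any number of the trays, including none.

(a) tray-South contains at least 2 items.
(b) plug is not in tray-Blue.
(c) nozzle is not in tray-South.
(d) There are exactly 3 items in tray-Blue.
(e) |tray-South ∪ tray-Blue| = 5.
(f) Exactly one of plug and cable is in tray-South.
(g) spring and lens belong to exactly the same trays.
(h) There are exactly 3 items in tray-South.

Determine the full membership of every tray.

tray-South = {cable, lens, spring}; tray-Blue = {cable, jack, nozzle}

From (b): plug ∉ tray-Blue.
From (c): nozzle ∉ tray-South.
Suppose lens ∉ tray-South: no assignment then satisfies all the clues, so lens ∈ tray-South.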